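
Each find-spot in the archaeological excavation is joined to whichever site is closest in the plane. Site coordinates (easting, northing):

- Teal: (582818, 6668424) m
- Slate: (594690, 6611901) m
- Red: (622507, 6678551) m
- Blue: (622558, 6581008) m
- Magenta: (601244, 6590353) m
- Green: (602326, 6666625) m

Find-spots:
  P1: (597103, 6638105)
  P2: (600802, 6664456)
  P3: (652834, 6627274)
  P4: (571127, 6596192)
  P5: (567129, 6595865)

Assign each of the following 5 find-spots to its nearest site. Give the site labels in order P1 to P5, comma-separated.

P1 → Slate (d²=692472185.00)
P2 → Green (d²=7027137.00)
P3 → Blue (d²=3057178932.00)
P4 → Slate (d²=801987650.00)
P5 → Slate (d²=1016762017.00)

Slate, Green, Blue, Slate, Slate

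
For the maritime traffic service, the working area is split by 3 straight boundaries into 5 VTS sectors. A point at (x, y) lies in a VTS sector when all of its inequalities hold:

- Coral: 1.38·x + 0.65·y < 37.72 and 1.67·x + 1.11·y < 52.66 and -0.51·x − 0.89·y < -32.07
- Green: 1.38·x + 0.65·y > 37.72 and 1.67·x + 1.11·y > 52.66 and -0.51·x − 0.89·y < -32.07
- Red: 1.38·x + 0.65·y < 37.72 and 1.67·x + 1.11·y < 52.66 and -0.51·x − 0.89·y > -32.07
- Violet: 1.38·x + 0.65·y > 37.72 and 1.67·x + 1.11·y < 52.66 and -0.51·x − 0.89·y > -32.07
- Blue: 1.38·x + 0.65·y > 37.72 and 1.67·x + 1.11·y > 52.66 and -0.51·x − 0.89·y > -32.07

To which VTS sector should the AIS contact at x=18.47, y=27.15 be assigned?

Green

1.38·18.47 + 0.65·27.15 = 43.136, which is > 37.72
1.67·18.47 + 1.11·27.15 = 60.981, which is > 52.66
-0.51·18.47 − 0.89·27.15 = -33.583, which is < -32.07
This sign pattern matches Green.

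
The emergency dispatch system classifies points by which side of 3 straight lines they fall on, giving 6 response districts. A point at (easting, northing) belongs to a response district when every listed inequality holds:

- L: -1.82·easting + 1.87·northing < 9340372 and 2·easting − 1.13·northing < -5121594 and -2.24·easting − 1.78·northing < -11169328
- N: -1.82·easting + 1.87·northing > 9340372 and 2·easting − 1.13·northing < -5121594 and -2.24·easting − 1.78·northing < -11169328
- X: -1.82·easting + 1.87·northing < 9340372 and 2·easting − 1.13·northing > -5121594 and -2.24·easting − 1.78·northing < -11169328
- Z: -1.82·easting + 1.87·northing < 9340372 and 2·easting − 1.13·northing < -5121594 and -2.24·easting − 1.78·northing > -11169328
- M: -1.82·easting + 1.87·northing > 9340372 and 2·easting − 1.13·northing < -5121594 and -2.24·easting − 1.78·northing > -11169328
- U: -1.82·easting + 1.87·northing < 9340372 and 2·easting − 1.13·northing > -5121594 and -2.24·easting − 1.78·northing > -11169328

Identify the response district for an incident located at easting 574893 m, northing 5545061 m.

-1.82·574893 + 1.87·5545061 = 9322958.810, which is < 9340372
2·574893 − 1.13·5545061 = -5116132.930, which is > -5121594
-2.24·574893 − 1.78·5545061 = -11157968.900, which is > -11169328
This sign pattern matches U.

U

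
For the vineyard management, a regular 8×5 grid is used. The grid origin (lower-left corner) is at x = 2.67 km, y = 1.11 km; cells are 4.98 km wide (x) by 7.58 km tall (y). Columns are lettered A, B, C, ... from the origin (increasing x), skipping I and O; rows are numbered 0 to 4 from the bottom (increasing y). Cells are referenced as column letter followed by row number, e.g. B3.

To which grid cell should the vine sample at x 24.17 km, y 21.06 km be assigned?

E2

Column index: ⌊(24.17 − 2.67) / 4.98⌋ = ⌊4.317⌋ = 4 → column E
Row offset from origin: ⌊(21.06 − 1.11) / 7.58⌋ = ⌊2.632⌋ = 2 → row 2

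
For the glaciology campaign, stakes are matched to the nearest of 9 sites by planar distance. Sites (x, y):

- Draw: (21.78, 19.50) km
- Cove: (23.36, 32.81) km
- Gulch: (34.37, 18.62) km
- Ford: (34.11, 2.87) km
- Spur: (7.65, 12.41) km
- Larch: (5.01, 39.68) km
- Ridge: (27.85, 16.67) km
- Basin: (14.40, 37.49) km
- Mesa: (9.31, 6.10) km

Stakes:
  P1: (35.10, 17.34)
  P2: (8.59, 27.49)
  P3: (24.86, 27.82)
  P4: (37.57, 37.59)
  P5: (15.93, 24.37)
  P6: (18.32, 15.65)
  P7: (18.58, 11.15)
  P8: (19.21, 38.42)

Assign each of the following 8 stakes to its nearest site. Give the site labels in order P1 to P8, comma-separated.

P1 → Gulch (d²=2.17)
P2 → Basin (d²=133.76)
P3 → Cove (d²=27.15)
P4 → Cove (d²=224.77)
P5 → Draw (d²=57.94)
P6 → Draw (d²=26.79)
P7 → Draw (d²=79.96)
P8 → Basin (d²=24.00)

Gulch, Basin, Cove, Cove, Draw, Draw, Draw, Basin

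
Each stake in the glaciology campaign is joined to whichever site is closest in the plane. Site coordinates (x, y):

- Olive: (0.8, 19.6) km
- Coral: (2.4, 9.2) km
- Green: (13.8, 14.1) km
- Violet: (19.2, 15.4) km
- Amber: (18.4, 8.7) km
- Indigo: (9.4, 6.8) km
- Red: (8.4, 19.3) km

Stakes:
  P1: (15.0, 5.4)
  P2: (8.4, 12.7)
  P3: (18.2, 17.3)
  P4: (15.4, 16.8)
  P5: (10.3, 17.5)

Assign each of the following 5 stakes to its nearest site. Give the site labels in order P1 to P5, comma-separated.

P1 → Amber (d²=22.45)
P2 → Green (d²=31.12)
P3 → Violet (d²=4.61)
P4 → Green (d²=9.85)
P5 → Red (d²=6.85)

Amber, Green, Violet, Green, Red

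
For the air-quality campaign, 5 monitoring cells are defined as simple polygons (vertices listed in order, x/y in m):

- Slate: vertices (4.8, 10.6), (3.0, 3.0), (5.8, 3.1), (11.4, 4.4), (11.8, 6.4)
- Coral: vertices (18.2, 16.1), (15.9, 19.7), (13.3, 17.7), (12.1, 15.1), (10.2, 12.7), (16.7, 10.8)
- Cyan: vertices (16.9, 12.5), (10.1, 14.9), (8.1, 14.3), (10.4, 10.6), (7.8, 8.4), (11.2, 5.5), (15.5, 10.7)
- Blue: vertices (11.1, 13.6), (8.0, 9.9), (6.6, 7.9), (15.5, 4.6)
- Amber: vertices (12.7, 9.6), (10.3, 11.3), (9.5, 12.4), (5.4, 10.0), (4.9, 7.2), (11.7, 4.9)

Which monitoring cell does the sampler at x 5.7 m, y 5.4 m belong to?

Cast a ray rightward from (5.7, 5.4). For each polygon, the edges (by vertex number in listed order) whose endpoints lie on opposite sides of y = 5.4, where each meets that height, and whether that is right or left of the point:
Slate: 1–2 at x≈3.57 (left), 4–5 at x≈11.60 (right) → 1 crossing.
Coral: no edge straddles that height → 0 crossings.
Cyan: no edge straddles that height → 0 crossings.
Blue: 3–4 at x≈13.34 (right), 4–1 at x≈15.11 (right) → 2 crossings.
Amber: 5–6 at x≈10.22 (right), 6–1 at x≈11.81 (right) → 2 crossings.
Only Slate has an odd count, so the point is inside Slate.

Slate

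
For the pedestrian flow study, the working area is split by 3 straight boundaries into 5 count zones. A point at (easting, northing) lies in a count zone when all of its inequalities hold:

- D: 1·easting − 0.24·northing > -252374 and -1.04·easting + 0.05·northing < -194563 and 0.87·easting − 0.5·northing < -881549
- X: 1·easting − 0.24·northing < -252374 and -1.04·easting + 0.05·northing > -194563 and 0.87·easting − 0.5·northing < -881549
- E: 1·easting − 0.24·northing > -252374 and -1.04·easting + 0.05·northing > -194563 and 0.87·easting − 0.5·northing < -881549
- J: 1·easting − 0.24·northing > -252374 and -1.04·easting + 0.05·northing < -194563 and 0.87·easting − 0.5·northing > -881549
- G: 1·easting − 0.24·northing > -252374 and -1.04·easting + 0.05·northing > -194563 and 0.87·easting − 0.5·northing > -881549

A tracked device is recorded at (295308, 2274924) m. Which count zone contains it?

1·295308 − 0.24·2274924 = -250673.760, which is > -252374
-1.04·295308 + 0.05·2274924 = -193374.120, which is > -194563
0.87·295308 − 0.5·2274924 = -880544.040, which is > -881549
This sign pattern matches G.

G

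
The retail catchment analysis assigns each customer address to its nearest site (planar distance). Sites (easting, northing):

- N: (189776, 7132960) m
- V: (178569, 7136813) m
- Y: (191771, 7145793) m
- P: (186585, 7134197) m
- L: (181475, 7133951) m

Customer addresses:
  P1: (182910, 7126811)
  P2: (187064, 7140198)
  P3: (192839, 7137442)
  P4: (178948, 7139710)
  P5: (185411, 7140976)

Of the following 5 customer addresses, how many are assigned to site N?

P1 → L
P2 → P
P3 → N
P4 → V
P5 → P
1 of the 5 goes to N.

1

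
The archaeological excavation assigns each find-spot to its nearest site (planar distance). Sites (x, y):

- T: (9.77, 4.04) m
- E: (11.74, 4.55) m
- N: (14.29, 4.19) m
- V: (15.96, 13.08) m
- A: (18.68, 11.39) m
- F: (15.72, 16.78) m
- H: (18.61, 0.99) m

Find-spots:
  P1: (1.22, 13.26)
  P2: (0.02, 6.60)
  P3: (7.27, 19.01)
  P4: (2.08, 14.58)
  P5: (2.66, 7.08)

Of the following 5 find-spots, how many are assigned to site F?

1

P1 → T
P2 → T
P3 → F
P4 → T
P5 → T
1 of the 5 goes to F.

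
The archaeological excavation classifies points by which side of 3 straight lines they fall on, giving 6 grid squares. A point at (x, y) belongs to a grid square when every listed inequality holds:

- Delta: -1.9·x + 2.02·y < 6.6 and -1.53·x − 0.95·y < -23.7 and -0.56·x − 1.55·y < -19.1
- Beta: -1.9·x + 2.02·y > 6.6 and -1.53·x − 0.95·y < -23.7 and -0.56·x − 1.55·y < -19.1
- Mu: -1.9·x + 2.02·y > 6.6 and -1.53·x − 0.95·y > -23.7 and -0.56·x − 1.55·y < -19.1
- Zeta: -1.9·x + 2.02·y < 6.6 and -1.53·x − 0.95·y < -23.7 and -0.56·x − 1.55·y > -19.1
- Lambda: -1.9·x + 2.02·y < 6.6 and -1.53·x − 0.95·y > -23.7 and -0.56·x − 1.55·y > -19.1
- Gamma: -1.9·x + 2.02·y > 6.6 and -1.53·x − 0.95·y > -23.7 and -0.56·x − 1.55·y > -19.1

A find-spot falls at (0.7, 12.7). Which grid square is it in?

Mu

-1.9·0.7 + 2.02·12.7 = 24.324, which is > 6.6
-1.53·0.7 − 0.95·12.7 = -13.136, which is > -23.7
-0.56·0.7 − 1.55·12.7 = -20.077, which is < -19.1
This sign pattern matches Mu.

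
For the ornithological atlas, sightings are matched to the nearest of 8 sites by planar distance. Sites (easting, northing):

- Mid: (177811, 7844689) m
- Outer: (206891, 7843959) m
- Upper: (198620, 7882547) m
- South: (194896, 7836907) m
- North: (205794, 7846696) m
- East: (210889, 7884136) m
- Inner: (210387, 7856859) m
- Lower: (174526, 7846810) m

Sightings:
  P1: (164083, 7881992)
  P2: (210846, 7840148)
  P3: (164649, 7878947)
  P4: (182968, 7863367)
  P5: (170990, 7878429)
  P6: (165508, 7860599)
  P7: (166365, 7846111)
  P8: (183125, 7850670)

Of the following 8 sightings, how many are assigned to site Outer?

P1 → Upper
P2 → Outer
P3 → Lower
P4 → Lower
P5 → Upper
P6 → Lower
P7 → Lower
P8 → Mid
1 of the 8 goes to Outer.

1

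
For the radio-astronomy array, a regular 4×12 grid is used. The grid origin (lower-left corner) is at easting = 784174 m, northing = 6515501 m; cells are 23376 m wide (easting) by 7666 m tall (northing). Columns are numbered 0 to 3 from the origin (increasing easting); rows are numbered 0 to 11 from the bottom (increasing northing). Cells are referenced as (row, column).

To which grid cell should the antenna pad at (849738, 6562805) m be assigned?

Column index: ⌊(849738 − 784174) / 23376⌋ = ⌊2.805⌋ = 2
Row offset from origin: ⌊(6562805 − 6515501) / 7666⌋ = ⌊6.171⌋ = 6 → row 6

(6, 2)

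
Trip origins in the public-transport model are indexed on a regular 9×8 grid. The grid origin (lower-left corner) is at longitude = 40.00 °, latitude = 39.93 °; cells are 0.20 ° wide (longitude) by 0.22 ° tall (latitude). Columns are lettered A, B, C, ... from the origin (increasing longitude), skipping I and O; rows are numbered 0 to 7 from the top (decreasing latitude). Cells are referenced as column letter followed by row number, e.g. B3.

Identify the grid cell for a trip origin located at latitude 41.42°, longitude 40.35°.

B1

Column index: ⌊(40.35 − 40.00) / 0.20⌋ = ⌊1.750⌋ = 1 → column B
Row offset from origin: ⌊(41.42 − 39.93) / 0.22⌋ = ⌊6.773⌋ = 6 → row 1 (counted from top)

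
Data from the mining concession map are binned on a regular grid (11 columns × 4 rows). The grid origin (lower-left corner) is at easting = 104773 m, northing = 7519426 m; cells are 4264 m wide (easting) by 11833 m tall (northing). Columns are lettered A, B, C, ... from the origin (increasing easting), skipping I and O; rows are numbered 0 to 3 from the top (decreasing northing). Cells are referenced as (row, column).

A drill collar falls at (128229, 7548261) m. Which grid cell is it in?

Column index: ⌊(128229 − 104773) / 4264⌋ = ⌊5.501⌋ = 5 → column F
Row offset from origin: ⌊(7548261 − 7519426) / 11833⌋ = ⌊2.437⌋ = 2 → row 1 (counted from top)

(1, F)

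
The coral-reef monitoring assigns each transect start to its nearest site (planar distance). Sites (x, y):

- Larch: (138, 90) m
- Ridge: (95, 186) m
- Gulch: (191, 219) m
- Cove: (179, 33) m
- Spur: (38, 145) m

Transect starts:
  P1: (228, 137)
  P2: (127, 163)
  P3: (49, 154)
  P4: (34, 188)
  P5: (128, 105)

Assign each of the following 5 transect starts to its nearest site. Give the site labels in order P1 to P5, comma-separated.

P1 → Gulch (d²=8093.00)
P2 → Ridge (d²=1553.00)
P3 → Spur (d²=202.00)
P4 → Spur (d²=1865.00)
P5 → Larch (d²=325.00)

Gulch, Ridge, Spur, Spur, Larch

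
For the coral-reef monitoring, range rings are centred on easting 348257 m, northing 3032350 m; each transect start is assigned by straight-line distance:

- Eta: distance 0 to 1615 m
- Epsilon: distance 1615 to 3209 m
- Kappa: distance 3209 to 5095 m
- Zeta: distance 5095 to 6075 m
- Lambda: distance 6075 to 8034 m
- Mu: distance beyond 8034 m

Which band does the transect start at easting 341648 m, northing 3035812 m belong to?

Distance = √((341648−348257)² + (3035812−3032350)²) = √(43678881.000 + 11985444.000) = 7460.853 m.
6075 ≤ 7460.853 < 8034 → Lambda.

Lambda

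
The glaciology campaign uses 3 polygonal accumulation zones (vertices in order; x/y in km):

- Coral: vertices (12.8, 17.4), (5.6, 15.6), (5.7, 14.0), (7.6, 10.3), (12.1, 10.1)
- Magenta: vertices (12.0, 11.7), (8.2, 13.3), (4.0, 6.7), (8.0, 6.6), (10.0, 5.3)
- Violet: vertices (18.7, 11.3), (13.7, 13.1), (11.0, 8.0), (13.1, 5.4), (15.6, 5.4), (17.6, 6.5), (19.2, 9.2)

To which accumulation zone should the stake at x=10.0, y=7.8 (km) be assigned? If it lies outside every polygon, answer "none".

Magenta

Cast a ray rightward from (10.0, 7.8). For each polygon, the edges (by vertex number in listed order) whose endpoints lie on opposite sides of y = 7.8, where each meets that height, and whether that is right or left of the point:
Coral: no edge straddles that height → 0 crossings.
Magenta: 2–3 at x≈4.70 (left), 5–1 at x≈10.78 (right) → 1 crossing.
Violet: 3–4 at x≈11.16 (right), 6–7 at x≈18.37 (right) → 2 crossings.
Only Magenta has an odd count, so the point is inside Magenta.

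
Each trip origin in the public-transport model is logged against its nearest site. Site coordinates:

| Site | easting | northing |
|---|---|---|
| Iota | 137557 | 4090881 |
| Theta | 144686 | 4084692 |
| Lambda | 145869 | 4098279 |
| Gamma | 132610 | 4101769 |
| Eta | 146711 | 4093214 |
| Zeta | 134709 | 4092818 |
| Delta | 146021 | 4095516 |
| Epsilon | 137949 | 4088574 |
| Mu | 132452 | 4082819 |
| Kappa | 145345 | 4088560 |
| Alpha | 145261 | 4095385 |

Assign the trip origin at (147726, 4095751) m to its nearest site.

Delta

Squared distances to each site:
Iota: 127125461.000; Theta: 131543081.000; Lambda: 9839233.000; Gamma: 264709780.000; Eta: 7466594.000; Zeta: 178044778.000; Delta: 2962250.000; Epsilon: 147099058.000; Mu: 400531700.000; Kappa: 57379642.000; Alpha: 6210181.000.
Minimum at Delta.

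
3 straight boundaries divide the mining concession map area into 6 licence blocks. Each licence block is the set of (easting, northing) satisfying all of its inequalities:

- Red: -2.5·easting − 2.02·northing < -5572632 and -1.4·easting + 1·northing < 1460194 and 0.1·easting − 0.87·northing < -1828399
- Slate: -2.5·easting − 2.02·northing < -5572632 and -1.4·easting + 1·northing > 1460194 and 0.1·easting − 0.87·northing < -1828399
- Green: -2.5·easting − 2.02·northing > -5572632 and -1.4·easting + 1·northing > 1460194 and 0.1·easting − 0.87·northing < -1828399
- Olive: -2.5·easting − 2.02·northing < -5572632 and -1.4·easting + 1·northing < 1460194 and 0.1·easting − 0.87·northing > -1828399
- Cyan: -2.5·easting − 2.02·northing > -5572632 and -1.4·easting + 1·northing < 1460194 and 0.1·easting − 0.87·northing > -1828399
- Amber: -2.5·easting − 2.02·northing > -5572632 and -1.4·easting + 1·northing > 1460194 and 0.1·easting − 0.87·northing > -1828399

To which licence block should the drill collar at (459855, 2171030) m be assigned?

Green

-2.5·459855 − 2.02·2171030 = -5535118.100, which is > -5572632
-1.4·459855 + 1·2171030 = 1527233.000, which is > 1460194
0.1·459855 − 0.87·2171030 = -1842810.600, which is < -1828399
This sign pattern matches Green.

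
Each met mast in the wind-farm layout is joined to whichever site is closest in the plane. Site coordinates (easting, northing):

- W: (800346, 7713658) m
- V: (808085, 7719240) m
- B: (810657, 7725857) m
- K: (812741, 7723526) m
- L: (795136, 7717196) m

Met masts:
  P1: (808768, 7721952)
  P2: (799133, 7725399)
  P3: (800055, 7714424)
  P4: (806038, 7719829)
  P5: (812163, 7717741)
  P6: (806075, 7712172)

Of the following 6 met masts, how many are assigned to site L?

P1 → V
P2 → L
P3 → W
P4 → V
P5 → V
P6 → W
1 of the 6 goes to L.

1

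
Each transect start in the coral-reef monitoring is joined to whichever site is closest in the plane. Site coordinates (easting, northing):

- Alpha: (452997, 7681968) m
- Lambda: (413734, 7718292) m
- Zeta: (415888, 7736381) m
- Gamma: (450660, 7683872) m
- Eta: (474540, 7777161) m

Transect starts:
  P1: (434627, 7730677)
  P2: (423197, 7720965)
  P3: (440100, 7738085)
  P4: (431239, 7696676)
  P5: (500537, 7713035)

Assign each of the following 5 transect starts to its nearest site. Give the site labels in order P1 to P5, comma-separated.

Zeta, Lambda, Zeta, Gamma, Alpha

P1 → Zeta (d²=383685737.00)
P2 → Lambda (d²=96693298.00)
P3 → Zeta (d²=589124560.00)
P4 → Gamma (d²=541117657.00)
P5 → Alpha (d²=3225210089.00)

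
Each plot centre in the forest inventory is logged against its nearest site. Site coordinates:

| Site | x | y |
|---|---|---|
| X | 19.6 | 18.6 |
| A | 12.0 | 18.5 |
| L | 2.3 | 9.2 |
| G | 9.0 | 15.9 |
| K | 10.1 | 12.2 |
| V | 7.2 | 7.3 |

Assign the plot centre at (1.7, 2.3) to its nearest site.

L

Squared distances to each site:
X: 586.100; A: 368.530; L: 47.970; G: 238.250; K: 168.570; V: 55.250.
Minimum at L.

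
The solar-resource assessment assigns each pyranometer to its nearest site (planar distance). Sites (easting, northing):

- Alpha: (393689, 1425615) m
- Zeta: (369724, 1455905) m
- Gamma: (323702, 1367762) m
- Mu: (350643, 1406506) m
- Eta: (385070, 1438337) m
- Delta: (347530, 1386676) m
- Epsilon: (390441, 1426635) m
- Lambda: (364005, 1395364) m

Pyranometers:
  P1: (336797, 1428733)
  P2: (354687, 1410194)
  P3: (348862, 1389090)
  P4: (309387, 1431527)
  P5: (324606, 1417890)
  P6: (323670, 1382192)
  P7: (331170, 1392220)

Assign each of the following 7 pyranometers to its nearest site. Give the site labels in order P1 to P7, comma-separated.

P1 → Mu (d²=685751245.00)
P2 → Mu (d²=29955280.00)
P3 → Delta (d²=7601620.00)
P4 → Mu (d²=2328107977.00)
P5 → Mu (d²=807520825.00)
P6 → Gamma (d²=208225924.00)
P7 → Delta (d²=298385536.00)

Mu, Mu, Delta, Mu, Mu, Gamma, Delta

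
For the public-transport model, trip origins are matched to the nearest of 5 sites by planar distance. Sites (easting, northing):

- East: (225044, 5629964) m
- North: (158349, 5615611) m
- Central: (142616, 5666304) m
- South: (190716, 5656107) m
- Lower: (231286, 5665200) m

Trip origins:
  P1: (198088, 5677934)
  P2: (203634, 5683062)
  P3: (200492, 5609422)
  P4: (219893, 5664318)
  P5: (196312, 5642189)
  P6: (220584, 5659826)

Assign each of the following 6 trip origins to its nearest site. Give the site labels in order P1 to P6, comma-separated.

P1 → South (d²=530764313.00)
P2 → South (d²=893446749.00)
P3 → East (d²=1024774468.00)
P4 → Lower (d²=130578373.00)
P5 → South (d²=225025940.00)
P6 → Lower (d²=143412680.00)

South, South, East, Lower, South, Lower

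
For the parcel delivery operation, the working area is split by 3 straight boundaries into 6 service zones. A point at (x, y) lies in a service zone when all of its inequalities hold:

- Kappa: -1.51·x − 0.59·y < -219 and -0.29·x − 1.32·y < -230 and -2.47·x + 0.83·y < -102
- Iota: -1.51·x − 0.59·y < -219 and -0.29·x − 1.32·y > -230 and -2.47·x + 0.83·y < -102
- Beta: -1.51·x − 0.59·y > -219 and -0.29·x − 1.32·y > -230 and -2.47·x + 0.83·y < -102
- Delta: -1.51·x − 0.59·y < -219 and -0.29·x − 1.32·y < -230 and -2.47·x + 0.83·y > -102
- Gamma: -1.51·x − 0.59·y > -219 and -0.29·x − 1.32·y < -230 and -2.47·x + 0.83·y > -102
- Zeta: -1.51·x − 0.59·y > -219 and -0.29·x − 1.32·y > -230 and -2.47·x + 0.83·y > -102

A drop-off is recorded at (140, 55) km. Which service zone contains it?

Iota

-1.51·140 − 0.59·55 = -243.850, which is < -219
-0.29·140 − 1.32·55 = -113.200, which is > -230
-2.47·140 + 0.83·55 = -300.150, which is < -102
This sign pattern matches Iota.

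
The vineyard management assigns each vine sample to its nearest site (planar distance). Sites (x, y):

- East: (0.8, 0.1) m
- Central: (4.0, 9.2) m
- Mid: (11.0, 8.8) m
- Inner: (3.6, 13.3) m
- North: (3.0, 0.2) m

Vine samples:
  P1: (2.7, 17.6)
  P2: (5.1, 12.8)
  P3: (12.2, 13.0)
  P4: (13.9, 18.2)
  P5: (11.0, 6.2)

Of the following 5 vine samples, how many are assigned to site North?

0

P1 → Inner
P2 → Inner
P3 → Mid
P4 → Mid
P5 → Mid
0 of the 5 go to North.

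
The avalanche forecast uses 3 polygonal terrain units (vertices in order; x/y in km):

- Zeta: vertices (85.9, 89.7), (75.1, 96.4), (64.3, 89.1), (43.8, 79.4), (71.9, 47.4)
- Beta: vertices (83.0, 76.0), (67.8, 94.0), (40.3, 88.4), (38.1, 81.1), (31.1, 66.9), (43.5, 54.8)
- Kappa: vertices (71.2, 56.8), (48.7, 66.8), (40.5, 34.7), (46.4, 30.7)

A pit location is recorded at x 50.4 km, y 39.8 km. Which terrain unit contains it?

Cast a ray rightward from (50.4, 39.8). For each polygon, the edges (by vertex number in listed order) whose endpoints lie on opposite sides of y = 39.8, where each meets that height, and whether that is right or left of the point:
Zeta: no edge straddles that height → 0 crossings.
Beta: no edge straddles that height → 0 crossings.
Kappa: 2–3 at x≈41.80 (left), 4–1 at x≈55.05 (right) → 1 crossing.
Only Kappa has an odd count, so the point is inside Kappa.

Kappa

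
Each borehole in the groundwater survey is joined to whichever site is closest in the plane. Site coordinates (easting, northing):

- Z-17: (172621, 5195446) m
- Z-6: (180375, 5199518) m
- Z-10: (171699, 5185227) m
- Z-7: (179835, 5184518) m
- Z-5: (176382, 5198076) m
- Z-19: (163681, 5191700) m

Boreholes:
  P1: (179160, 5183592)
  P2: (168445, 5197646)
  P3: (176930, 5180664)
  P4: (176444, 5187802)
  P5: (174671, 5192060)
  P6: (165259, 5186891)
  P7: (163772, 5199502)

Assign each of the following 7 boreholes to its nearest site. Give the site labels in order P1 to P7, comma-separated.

P1 → Z-7 (d²=1313101.00)
P2 → Z-17 (d²=22278976.00)
P3 → Z-7 (d²=23292341.00)
P4 → Z-7 (d²=22283537.00)
P5 → Z-17 (d²=15667496.00)
P6 → Z-19 (d²=25616565.00)
P7 → Z-19 (d²=60879485.00)

Z-7, Z-17, Z-7, Z-7, Z-17, Z-19, Z-19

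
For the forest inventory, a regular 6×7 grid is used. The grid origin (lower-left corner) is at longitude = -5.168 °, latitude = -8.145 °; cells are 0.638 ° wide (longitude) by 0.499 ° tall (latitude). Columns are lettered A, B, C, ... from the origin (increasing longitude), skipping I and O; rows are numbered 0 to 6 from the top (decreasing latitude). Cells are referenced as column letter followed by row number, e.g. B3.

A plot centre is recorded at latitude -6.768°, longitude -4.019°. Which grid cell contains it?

Column index: ⌊(-4.019 − -5.168) / 0.638⌋ = ⌊1.801⌋ = 1 → column B
Row offset from origin: ⌊(-6.768 − -8.145) / 0.499⌋ = ⌊2.760⌋ = 2 → row 4 (counted from top)

B4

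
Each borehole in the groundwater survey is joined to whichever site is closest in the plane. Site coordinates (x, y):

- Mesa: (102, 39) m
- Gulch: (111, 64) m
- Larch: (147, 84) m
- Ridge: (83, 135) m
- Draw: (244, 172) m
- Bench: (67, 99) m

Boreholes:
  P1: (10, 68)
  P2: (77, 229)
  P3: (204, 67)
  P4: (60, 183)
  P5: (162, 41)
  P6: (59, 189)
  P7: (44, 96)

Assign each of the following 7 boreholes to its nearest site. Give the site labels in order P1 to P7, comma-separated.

Bench, Ridge, Larch, Ridge, Larch, Ridge, Bench

P1 → Bench (d²=4210.00)
P2 → Ridge (d²=8872.00)
P3 → Larch (d²=3538.00)
P4 → Ridge (d²=2833.00)
P5 → Larch (d²=2074.00)
P6 → Ridge (d²=3492.00)
P7 → Bench (d²=538.00)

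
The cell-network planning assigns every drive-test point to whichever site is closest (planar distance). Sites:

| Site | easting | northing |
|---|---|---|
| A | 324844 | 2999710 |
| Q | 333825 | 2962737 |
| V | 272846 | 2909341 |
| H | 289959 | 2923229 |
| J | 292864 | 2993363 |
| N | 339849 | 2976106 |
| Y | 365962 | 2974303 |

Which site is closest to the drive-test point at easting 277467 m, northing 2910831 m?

Squared distances to each site:
A: 10144056770.000; Q: 5870457000.000; V: 23573741.000; H: 309760468.000; J: 7048598633.000; N: 8152339549.000; Y: 11860059809.000.
Minimum at V.

V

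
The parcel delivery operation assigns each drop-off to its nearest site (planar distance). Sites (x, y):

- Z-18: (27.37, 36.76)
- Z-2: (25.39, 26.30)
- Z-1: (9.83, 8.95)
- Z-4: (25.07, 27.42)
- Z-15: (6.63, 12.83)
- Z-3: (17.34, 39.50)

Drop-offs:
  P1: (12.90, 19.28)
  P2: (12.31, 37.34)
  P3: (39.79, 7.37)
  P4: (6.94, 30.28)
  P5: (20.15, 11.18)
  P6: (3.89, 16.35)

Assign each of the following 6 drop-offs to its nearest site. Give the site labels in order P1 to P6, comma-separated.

P1 → Z-15 (d²=80.92)
P2 → Z-3 (d²=29.97)
P3 → Z-2 (d²=565.70)
P4 → Z-3 (d²=193.17)
P5 → Z-1 (d²=111.48)
P6 → Z-15 (d²=19.90)

Z-15, Z-3, Z-2, Z-3, Z-1, Z-15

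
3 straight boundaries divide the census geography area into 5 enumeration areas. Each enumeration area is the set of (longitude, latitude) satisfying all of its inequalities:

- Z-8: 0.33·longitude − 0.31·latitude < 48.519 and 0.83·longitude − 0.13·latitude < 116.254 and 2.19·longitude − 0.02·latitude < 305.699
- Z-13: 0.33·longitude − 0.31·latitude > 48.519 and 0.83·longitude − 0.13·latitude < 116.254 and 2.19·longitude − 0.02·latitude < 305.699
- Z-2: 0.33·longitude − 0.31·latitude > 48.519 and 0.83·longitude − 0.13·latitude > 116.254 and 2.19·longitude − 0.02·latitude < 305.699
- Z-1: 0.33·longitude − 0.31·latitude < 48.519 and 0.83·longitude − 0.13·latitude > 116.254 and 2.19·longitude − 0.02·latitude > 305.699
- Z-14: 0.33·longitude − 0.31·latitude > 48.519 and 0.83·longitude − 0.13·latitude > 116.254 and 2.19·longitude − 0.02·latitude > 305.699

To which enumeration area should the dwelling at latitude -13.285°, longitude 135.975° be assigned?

0.33·135.975 − 0.31·-13.285 = 48.990, which is > 48.519
0.83·135.975 − 0.13·-13.285 = 114.586, which is < 116.254
2.19·135.975 − 0.02·-13.285 = 298.051, which is < 305.699
This sign pattern matches Z-13.

Z-13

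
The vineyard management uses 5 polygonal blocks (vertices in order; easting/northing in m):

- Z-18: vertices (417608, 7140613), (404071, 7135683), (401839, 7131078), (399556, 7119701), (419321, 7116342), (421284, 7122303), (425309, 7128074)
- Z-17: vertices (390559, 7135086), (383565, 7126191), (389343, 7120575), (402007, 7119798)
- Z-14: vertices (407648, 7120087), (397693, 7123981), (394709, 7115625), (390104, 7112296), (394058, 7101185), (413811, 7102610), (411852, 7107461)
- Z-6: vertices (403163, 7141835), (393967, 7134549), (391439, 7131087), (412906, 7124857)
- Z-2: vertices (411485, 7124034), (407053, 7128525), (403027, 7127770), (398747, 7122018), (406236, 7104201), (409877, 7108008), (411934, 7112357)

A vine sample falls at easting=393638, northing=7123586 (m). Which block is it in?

Cast a ray rightward from (393638, 7123586). For each polygon, the edges (by vertex number in listed order) whose endpoints lie on opposite sides of northing = 7123586, where each meets that height, and whether that is right or left of the point:
Z-18: 3–4 at easting≈400335.6 (right), 6–7 at easting≈422178.8 (right) → 2 crossings.
Z-17: 2–3 at easting≈386245.1 (left), 4–1 at easting≈399170.5 (right) → 1 crossing.
Z-14: 1–2 at easting≈398702.8 (right), 2–3 at easting≈397551.9 (right) → 2 crossings.
Z-6: no edge straddles that height → 0 crossings.
Z-2: 3–4 at easting≈399913.7 (right), 7–1 at easting≈411502.2 (right) → 2 crossings.
Only Z-17 has an odd count, so the point is inside Z-17.

Z-17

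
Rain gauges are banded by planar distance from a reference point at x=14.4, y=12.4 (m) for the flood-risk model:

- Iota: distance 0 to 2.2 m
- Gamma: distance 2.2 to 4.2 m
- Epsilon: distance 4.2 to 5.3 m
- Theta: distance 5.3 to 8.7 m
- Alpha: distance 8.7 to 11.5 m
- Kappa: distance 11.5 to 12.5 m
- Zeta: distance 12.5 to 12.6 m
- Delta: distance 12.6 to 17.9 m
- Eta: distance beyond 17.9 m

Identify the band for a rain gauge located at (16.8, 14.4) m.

Gamma

Distance = √((16.8−14.4)² + (14.4−12.4)²) = √(5.760 + 4.000) = 3.124 m.
2.2 ≤ 3.124 < 4.2 → Gamma.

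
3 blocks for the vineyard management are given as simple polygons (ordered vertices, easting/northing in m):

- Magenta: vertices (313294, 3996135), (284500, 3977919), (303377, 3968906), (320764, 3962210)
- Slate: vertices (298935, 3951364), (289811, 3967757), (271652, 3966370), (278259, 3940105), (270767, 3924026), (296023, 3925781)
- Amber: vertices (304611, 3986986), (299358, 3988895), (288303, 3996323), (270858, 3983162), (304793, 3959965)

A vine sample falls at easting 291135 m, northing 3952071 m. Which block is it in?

Cast a ray rightward from (291135, 3952071). For each polygon, the edges (by vertex number in listed order) whose endpoints lie on opposite sides of northing = 3952071, where each meets that height, and whether that is right or left of the point:
Magenta: no edge straddles that height → 0 crossings.
Slate: 1–2 at easting≈298541.5 (right), 3–4 at easting≈275248.9 (left) → 1 crossing.
Amber: no edge straddles that height → 0 crossings.
Only Slate has an odd count, so the point is inside Slate.

Slate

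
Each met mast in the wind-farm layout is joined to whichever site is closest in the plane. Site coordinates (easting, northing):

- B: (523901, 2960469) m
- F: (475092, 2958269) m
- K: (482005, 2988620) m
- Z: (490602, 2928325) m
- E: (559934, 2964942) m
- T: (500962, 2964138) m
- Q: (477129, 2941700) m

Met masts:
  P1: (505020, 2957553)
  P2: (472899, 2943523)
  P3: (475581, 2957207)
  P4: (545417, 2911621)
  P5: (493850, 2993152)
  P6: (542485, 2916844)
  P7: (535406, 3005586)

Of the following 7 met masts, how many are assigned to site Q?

P1 → T
P2 → Q
P3 → F
P4 → B
P5 → K
P6 → B
P7 → B
1 of the 7 goes to Q.

1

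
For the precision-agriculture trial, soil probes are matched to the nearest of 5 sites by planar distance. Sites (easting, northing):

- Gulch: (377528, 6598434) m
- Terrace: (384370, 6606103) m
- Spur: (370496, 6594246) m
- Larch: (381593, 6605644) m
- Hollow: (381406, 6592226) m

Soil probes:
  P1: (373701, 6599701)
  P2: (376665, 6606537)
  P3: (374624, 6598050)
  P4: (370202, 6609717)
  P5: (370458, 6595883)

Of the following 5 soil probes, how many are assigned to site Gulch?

2

P1 → Gulch
P2 → Larch
P3 → Gulch
P4 → Larch
P5 → Spur
2 of the 5 go to Gulch.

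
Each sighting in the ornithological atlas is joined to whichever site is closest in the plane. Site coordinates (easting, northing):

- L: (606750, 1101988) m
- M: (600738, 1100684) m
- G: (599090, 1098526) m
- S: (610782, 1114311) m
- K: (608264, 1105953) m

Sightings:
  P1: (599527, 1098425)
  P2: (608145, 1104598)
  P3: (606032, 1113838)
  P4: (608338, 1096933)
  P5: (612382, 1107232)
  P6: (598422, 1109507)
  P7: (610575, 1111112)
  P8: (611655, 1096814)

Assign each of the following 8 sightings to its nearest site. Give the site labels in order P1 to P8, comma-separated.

P1 → G (d²=201170.00)
P2 → K (d²=1850186.00)
P3 → S (d²=22786229.00)
P4 → L (d²=28074769.00)
P5 → K (d²=18593765.00)
P6 → M (d²=83209185.00)
P7 → S (d²=10276450.00)
P8 → L (d²=50829301.00)

G, K, S, L, K, M, S, L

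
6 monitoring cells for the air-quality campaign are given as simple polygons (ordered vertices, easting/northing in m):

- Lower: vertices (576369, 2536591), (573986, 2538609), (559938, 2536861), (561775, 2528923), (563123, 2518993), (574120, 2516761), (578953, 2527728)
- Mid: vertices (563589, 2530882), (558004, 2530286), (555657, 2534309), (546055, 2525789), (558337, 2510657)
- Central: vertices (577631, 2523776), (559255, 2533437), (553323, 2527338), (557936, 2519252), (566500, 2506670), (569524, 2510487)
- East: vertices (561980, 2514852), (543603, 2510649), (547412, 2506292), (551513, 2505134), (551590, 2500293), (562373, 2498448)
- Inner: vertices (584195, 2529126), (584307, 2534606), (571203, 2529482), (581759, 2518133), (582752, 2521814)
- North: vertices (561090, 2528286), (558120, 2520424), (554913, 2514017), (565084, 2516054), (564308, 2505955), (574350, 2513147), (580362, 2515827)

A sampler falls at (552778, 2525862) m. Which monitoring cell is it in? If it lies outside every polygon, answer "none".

Mid

Cast a ray rightward from (552778, 2525862). For each polygon, the edges (by vertex number in listed order) whose endpoints lie on opposite sides of northing = 2525862, where each meets that height, and whether that is right or left of the point:
Lower: 4–5 at easting≈562190.5 (right), 6–7 at easting≈578130.7 (right) → 2 crossings.
Mid: 3–4 at easting≈546137.3 (left), 5–1 at easting≈562285.4 (right) → 1 crossing.
Central: 1–2 at easting≈573663.3 (right), 3–4 at easting≈554165.0 (right) → 2 crossings.
East: no edge straddles that height → 0 crossings.
Inner: 3–4 at easting≈574570.1 (right), 5–1 at easting≈583550.9 (right) → 2 crossings.
North: 1–2 at easting≈560174.3 (right), 7–1 at easting≈564839.5 (right) → 2 crossings.
Only Mid has an odd count, so the point is inside Mid.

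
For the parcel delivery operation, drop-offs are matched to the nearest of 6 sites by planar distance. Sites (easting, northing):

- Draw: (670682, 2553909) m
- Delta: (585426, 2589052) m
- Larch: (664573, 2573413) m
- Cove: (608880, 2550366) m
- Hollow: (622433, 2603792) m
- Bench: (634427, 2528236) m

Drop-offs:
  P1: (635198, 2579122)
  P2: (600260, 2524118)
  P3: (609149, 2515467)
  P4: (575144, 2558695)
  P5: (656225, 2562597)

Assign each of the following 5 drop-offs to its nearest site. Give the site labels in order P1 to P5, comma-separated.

P1 → Hollow (d²=771554125.00)
P2 → Cove (d²=763261904.00)
P3 → Bench (d²=802024645.00)
P4 → Delta (d²=1027266973.00)
P5 → Larch (d²=186674960.00)

Hollow, Cove, Bench, Delta, Larch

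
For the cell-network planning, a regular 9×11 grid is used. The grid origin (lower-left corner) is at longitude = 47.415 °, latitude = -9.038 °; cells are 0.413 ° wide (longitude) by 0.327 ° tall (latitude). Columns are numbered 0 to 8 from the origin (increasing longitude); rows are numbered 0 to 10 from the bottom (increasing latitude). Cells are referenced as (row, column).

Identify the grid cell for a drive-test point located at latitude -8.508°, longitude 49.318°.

Column index: ⌊(49.318 − 47.415) / 0.413⌋ = ⌊4.608⌋ = 4
Row offset from origin: ⌊(-8.508 − -9.038) / 0.327⌋ = ⌊1.621⌋ = 1 → row 1

(1, 4)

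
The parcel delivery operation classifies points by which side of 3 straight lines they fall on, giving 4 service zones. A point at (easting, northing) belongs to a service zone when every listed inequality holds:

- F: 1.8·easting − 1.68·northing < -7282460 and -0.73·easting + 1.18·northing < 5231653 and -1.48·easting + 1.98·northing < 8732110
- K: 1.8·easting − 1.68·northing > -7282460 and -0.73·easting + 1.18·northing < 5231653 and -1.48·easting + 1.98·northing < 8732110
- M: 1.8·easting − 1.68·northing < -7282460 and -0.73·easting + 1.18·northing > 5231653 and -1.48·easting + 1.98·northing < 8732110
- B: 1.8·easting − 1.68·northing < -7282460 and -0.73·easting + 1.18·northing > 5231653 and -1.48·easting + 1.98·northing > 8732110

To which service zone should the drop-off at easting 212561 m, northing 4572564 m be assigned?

1.8·212561 − 1.68·4572564 = -7299297.720, which is < -7282460
-0.73·212561 + 1.18·4572564 = 5240455.990, which is > 5231653
-1.48·212561 + 1.98·4572564 = 8739086.440, which is > 8732110
This sign pattern matches B.

B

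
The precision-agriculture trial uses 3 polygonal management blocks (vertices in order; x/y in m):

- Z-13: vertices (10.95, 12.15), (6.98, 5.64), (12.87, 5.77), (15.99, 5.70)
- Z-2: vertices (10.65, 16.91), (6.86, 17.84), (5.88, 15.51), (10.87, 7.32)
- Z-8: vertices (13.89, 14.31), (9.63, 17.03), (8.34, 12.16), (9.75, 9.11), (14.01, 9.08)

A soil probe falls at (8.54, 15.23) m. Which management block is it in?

Z-2

Cast a ray rightward from (8.54, 15.23). For each polygon, the edges (by vertex number in listed order) whose endpoints lie on opposite sides of y = 15.23, where each meets that height, and whether that is right or left of the point:
Z-13: no edge straddles that height → 0 crossings.
Z-2: 3–4 at x≈6.051 (left), 4–1 at x≈10.689 (right) → 1 crossing.
Z-8: 1–2 at x≈12.449 (right), 2–3 at x≈9.153 (right) → 2 crossings.
Only Z-2 has an odd count, so the point is inside Z-2.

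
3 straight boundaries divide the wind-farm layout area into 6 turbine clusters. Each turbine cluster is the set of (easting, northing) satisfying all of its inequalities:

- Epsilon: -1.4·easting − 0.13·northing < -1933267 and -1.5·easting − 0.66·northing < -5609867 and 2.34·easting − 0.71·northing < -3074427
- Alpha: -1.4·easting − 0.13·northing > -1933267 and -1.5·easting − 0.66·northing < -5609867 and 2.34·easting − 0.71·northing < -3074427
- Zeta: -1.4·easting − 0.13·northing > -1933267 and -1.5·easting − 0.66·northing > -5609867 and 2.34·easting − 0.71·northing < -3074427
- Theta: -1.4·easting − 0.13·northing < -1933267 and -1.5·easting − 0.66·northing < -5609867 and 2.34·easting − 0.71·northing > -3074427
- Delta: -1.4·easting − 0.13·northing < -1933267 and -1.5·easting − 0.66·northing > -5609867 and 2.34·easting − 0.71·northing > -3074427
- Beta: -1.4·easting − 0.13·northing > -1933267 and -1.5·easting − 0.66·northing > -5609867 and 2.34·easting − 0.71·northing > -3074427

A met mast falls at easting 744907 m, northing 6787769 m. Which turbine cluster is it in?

-1.4·744907 − 0.13·6787769 = -1925279.770, which is > -1933267
-1.5·744907 − 0.66·6787769 = -5597288.040, which is > -5609867
2.34·744907 − 0.71·6787769 = -3076233.610, which is < -3074427
This sign pattern matches Zeta.

Zeta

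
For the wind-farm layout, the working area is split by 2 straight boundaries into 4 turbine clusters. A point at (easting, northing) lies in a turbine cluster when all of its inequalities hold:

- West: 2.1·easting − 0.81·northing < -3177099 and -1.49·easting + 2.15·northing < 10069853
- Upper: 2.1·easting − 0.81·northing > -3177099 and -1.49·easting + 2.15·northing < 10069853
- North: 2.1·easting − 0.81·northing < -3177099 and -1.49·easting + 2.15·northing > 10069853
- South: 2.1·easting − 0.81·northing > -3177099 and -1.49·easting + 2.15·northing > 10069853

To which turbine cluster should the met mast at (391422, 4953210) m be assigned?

2.1·391422 − 0.81·4953210 = -3190113.900, which is < -3177099
-1.49·391422 + 2.15·4953210 = 10066182.720, which is < 10069853
This sign pattern matches West.

West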